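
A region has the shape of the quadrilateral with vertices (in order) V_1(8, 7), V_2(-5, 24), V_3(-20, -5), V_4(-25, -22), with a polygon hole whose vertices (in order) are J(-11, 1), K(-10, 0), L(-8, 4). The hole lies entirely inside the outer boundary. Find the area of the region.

521

Outer boundary:
Σ = (227) + (505) + (315) + (1) = 1048
Area = |Σ|/2 = 524.
Hole:
Apply the surveyor's formula: 2A = Σ (x_i·y_{i+1} − x_{i+1}·y_i), indices taken mod 3.
Σ = (10) + (-40) + (36) = 6
Area = |Σ|/2 = 3.
Net area = 524 − 3 = 521.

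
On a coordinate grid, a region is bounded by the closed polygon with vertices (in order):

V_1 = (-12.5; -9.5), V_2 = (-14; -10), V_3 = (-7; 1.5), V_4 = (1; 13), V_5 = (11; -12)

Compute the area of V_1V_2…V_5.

300.5

Apply the shoelace formula: 2A = Σ (x_i·y_{i+1} − x_{i+1}·y_i), indices taken mod 5.
Cross-terms: -8, -91, -92.5, -155, -254.5  ⇒  Σ = -601
Area = |Σ|/2 = 300.5.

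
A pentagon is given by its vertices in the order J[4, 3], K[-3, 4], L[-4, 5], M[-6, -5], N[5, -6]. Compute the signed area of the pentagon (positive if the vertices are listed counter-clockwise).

Apply the shoelace (surveyor's) formula: 2A = Σ (x_i·y_{i+1} − x_{i+1}·y_i), indices taken mod 5.
Cross-terms: 25, 1, 50, 61, 39  ⇒  Σ = 176
Signed area = Σ/2 = 88 (positive ⇒ counter-clockwise traversal).

88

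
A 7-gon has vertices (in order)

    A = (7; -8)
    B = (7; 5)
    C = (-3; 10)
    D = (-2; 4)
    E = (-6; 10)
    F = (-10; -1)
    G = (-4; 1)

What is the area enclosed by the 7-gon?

Apply the shoelace (surveyor's) formula: 2A = Σ (x_i·y_{i+1} − x_{i+1}·y_i), indices taken mod 7.
Σ = (91) + (85) + (8) + (4) + (106) + (-14) + (25) = 305
Area = |Σ|/2 = 152.5.

152.5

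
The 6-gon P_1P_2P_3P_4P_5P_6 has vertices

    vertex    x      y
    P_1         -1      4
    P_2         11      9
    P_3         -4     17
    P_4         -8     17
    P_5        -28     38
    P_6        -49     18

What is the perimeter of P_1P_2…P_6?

|P_1P_2| = √((12)² + (5)²) = √169 = 13
|P_2P_3| = √((-15)² + (8)²) = √289 = 17
|P_3P_4| = √((-4)² + (0)²) = √16 = 4
|P_4P_5| = √((-20)² + (21)²) = √841 = 29
|P_5P_6| = √((-21)² + (-20)²) = √841 = 29
|P_6P_1| = √((48)² + (-14)²) = √2500 = 50
Perimeter = 13 + 17 + 4 + 29 + 29 + 50 = 142.

142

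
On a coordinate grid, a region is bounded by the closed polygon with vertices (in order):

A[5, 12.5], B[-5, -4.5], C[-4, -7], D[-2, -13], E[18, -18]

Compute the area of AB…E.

Apply the shoelace (surveyor's) formula: 2A = Σ (x_i·y_{i+1} − x_{i+1}·y_i), indices taken mod 5.
Σ = (40) + (17) + (38) + (270) + (315) = 680
Area = |Σ|/2 = 340.

340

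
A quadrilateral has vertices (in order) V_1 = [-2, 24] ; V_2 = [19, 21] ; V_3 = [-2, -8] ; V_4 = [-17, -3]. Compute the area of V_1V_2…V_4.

576

Apply the shoelace (surveyor's) formula: 2A = Σ (x_i·y_{i+1} − x_{i+1}·y_i), indices taken mod 4.
Σ = (-498) + (-110) + (-130) + (-414) = -1152
Area = |Σ|/2 = 576.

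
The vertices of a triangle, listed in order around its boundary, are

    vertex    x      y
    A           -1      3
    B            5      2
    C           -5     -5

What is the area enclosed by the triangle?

Apply the shoelace formula: 2A = Σ (x_i·y_{i+1} − x_{i+1}·y_i), indices taken mod 3.
A→B: (-1)(2) − (5)(3) = -17
B→C: (5)(-5) − (-5)(2) = -15
C→A: (-5)(3) − (-1)(-5) = -20
Σ = -52
Area = |Σ|/2 = 26.

26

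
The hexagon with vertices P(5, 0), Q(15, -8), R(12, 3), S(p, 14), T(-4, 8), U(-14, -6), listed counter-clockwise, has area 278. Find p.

13

The doubled signed area Σ (x_i y_{i+1} − x_{i+1} y_i) is linear in p.
With p=0 it equals 491; the coefficient of p is 5 (from the two edges through S).
So 5·p + 491 = 2·278 = 556 ⇒ p = 13.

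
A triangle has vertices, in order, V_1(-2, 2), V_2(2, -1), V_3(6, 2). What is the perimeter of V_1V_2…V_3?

|V_1V_2| = √((4)² + (-3)²) = √25 = 5
|V_2V_3| = √((4)² + (3)²) = √25 = 5
|V_3V_1| = √((-8)² + (0)²) = √64 = 8
Perimeter = 5 + 5 + 8 = 18.

18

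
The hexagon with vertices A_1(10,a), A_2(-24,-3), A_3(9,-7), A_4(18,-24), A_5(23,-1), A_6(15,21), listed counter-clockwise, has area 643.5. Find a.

10

Write out the shoelace sum; only the two edges meeting at A_1 involve a:
2·Area = [(15·a − 10·21) + (10·(-3) − (-24)·a)] + 1137
       = 39·a + 897 = 1287
⇒ a = 10.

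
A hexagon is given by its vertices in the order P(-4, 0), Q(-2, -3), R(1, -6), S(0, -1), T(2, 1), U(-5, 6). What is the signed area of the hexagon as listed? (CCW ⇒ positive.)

Cross-terms: 12, 15, -1, 2, 17, 24  ⇒  Σ = 69
Signed area = Σ/2 = 34.5 (positive ⇒ counter-clockwise traversal).

34.5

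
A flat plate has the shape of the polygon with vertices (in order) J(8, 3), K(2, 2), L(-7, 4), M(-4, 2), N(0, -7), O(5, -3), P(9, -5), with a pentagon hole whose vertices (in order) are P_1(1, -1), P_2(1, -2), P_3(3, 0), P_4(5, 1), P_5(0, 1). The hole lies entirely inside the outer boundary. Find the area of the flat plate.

Outer boundary:
Apply Gauss's area formula: 2A = Σ (x_i·y_{i+1} − x_{i+1}·y_i), indices taken mod 7.
Σ = (10) + (22) + (2) + (28) + (35) + (2) + (67) = 166
Area = |Σ|/2 = 83.
Hole:
Cross-terms: -1, 6, 3, 5, -1  ⇒  Σ = 12
Area = |Σ|/2 = 6.
Net area = 83 − 6 = 77.

77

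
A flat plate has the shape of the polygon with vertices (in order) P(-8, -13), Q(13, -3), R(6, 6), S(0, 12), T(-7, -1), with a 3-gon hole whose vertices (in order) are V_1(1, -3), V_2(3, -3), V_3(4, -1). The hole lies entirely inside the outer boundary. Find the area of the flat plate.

Outer boundary:
Σ = (193) + (96) + (72) + (84) + (83) = 528
Area = |Σ|/2 = 264.
Hole:
Apply the surveyor's formula: 2A = Σ (x_i·y_{i+1} − x_{i+1}·y_i), indices taken mod 3.
Σ = (6) + (9) + (-11) = 4
Area = |Σ|/2 = 2.
Net area = 264 − 2 = 262.

262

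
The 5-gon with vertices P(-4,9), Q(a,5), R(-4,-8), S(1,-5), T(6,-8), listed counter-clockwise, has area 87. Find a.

-6

The doubled signed area Σ (x_i y_{i+1} − x_{i+1} y_i) is linear in a.
With a=0 it equals 72; the coefficient of a is -17 (from the two edges through Q).
So -17·a + 72 = 2·87 = 174 ⇒ a = -6.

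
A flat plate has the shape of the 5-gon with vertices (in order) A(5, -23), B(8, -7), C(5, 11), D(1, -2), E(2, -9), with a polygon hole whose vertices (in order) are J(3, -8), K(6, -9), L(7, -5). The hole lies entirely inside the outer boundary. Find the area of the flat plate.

Outer boundary:
Apply the shoelace (surveyor's) formula: 2A = Σ (x_i·y_{i+1} − x_{i+1}·y_i), indices taken mod 5.
Cross-terms: 149, 123, -21, -5, -1  ⇒  Σ = 245
Area = |Σ|/2 = 122.5.
Hole:
Apply the shoelace (surveyor's) formula: 2A = Σ (x_i·y_{i+1} − x_{i+1}·y_i), indices taken mod 3.
Σ = (21) + (33) + (-41) = 13
Area = |Σ|/2 = 6.5.
Net area = 122.5 − 6.5 = 116.

116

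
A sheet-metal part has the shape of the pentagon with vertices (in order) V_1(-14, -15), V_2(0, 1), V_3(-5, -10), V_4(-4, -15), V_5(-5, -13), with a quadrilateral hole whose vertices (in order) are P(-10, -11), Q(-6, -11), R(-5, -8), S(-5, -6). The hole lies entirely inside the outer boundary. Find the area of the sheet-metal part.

Outer boundary:
V_1→V_2: (-14)(1) − (0)(-15) = -14
V_2→V_3: (0)(-10) − (-5)(1) = 5
V_3→V_4: (-5)(-15) − (-4)(-10) = 35
V_4→V_5: (-4)(-13) − (-5)(-15) = -23
V_5→V_1: (-5)(-15) − (-14)(-13) = -107
Σ = -104
Area = |Σ|/2 = 52.
Hole:
Apply the shoelace formula: 2A = Σ (x_i·y_{i+1} − x_{i+1}·y_i), indices taken mod 4.
P→Q: (-10)(-11) − (-6)(-11) = 44
Q→R: (-6)(-8) − (-5)(-11) = -7
R→S: (-5)(-6) − (-5)(-8) = -10
S→P: (-5)(-11) − (-10)(-6) = -5
Σ = 22
Area = |Σ|/2 = 11.
Net area = 52 − 11 = 41.

41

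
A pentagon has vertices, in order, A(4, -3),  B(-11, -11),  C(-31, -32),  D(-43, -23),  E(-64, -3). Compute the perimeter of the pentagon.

158

|AB| = √((-15)² + (-8)²) = √289 = 17
|BC| = √((-20)² + (-21)²) = √841 = 29
|CD| = √((-12)² + (9)²) = √225 = 15
|DE| = √((-21)² + (20)²) = √841 = 29
|EA| = √((68)² + (0)²) = √4624 = 68
Perimeter = 17 + 29 + 15 + 29 + 68 = 158.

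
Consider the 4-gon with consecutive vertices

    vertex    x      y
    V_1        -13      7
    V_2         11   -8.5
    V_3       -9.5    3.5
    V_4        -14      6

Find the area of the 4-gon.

Apply the shoelace formula: 2A = Σ (x_i·y_{i+1} − x_{i+1}·y_i), indices taken mod 4.
Cross-terms: 33.5, -42.25, -8, -20  ⇒  Σ = -36.75
Area = |Σ|/2 = 18.375.

18.375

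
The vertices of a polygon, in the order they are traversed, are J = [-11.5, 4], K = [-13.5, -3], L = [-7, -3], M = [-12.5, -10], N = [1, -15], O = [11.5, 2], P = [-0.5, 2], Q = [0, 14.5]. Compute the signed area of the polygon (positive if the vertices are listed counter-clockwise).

Σ = (88.5) + (19.5) + (32.5) + (197.5) + (174.5) + (24) + (-7.25) + (166.75) = 696
Signed area = Σ/2 = 348 (positive ⇒ counter-clockwise traversal).

348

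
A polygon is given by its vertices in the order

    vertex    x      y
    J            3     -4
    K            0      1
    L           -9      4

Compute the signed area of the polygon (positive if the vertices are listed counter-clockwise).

Σ = (3) + (9) + (24) = 36
Signed area = Σ/2 = 18 (positive ⇒ counter-clockwise traversal).

18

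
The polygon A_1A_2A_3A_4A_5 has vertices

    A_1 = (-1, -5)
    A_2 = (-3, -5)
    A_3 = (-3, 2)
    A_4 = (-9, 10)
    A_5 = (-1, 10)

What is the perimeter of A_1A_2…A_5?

|A_1A_2| = √((-2)² + (0)²) = √4 = 2
|A_2A_3| = √((0)² + (7)²) = √49 = 7
|A_3A_4| = √((-6)² + (8)²) = √100 = 10
|A_4A_5| = √((8)² + (0)²) = √64 = 8
|A_5A_1| = √((0)² + (-15)²) = √225 = 15
Perimeter = 2 + 7 + 10 + 8 + 15 = 42.

42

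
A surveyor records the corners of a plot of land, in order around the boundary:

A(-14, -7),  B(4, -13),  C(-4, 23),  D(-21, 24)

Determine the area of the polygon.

560

Apply the shoelace (surveyor's) formula: 2A = Σ (x_i·y_{i+1} − x_{i+1}·y_i), indices taken mod 4.
Σ = (210) + (40) + (387) + (483) = 1120
Area = |Σ|/2 = 560.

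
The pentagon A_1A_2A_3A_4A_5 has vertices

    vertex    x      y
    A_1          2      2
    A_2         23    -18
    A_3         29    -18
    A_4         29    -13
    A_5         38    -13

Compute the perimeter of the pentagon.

|A_1A_2| = √((21)² + (-20)²) = √841 = 29
|A_2A_3| = √((6)² + (0)²) = √36 = 6
|A_3A_4| = √((0)² + (5)²) = √25 = 5
|A_4A_5| = √((9)² + (0)²) = √81 = 9
|A_5A_1| = √((-36)² + (15)²) = √1521 = 39
Perimeter = 29 + 6 + 5 + 9 + 39 = 88.

88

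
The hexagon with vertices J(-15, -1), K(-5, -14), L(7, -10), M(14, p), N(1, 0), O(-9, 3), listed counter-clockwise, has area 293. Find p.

6

Write out the shoelace sum; only the two edges meeting at M involve p:
2·Area = [(7·p − 14·(-10)) + (14·0 − 1·p)] + 410
       = 6·p + 550 = 586
⇒ p = 6.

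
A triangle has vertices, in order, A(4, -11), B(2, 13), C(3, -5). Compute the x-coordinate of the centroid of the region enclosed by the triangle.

Apply the surveyor's formula. First the cross-terms c_i = x_i·y_{i+1} − x_{i+1}·y_i:
  74, -49, -13  ⇒  2A = 12, A = 6.
Then Σ (x_i + x_{i+1})·c_i = 108, so x̄ = 108 / (6·6) = 3.

3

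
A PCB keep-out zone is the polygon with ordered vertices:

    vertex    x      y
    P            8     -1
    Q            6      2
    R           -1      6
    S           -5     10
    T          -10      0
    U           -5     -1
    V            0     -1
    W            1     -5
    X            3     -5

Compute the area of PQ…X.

Apply the shoelace (surveyor's) formula: 2A = Σ (x_i·y_{i+1} − x_{i+1}·y_i), indices taken mod 9.
Σ = (22) + (38) + (20) + (100) + (10) + (5) + (1) + (10) + (37) = 243
Area = |Σ|/2 = 121.5.

121.5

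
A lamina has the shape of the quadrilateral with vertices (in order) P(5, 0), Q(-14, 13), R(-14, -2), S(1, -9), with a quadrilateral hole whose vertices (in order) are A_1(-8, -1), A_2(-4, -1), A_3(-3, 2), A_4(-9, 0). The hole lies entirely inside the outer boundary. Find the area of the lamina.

214

Outer boundary:
Σ = (65) + (210) + (128) + (45) = 448
Area = |Σ|/2 = 224.
Hole:
Apply the surveyor's formula: 2A = Σ (x_i·y_{i+1} − x_{i+1}·y_i), indices taken mod 4.
Σ = (4) + (-11) + (18) + (9) = 20
Area = |Σ|/2 = 10.
Net area = 224 − 10 = 214.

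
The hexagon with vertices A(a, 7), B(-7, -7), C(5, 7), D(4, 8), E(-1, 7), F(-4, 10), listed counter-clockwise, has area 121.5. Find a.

The doubled signed area Σ (x_i y_{i+1} − x_{i+1} y_i) is linear in a.
With a=0 it equals 73; the coefficient of a is -17 (from the two edges through A).
So -17·a + 73 = 2·121.5 = 243 ⇒ a = -10.

-10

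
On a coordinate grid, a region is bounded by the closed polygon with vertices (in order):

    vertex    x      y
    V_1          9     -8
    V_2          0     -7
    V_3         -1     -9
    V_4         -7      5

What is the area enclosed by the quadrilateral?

63.5

Apply the shoelace (surveyor's) formula: 2A = Σ (x_i·y_{i+1} − x_{i+1}·y_i), indices taken mod 4.
V_1→V_2: (9)(-7) − (0)(-8) = -63
V_2→V_3: (0)(-9) − (-1)(-7) = -7
V_3→V_4: (-1)(5) − (-7)(-9) = -68
V_4→V_1: (-7)(-8) − (9)(5) = 11
Σ = -127
Area = |Σ|/2 = 63.5.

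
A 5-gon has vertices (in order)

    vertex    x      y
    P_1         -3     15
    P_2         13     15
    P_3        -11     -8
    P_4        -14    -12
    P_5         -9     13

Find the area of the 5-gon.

Apply Gauss's area formula: 2A = Σ (x_i·y_{i+1} − x_{i+1}·y_i), indices taken mod 5.
P_1→P_2: (-3)(15) − (13)(15) = -240
P_2→P_3: (13)(-8) − (-11)(15) = 61
P_3→P_4: (-11)(-12) − (-14)(-8) = 20
P_4→P_5: (-14)(13) − (-9)(-12) = -290
P_5→P_1: (-9)(15) − (-3)(13) = -96
Σ = -545
Area = |Σ|/2 = 272.5.

272.5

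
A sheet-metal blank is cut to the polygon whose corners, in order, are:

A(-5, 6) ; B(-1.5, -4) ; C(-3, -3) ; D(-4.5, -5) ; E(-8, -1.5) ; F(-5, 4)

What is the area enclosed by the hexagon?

29.875

Apply the surveyor's formula: 2A = Σ (x_i·y_{i+1} − x_{i+1}·y_i), indices taken mod 6.
Σ = (29) + (-7.5) + (1.5) + (-33.25) + (-39.5) + (-10) = -59.75
Area = |Σ|/2 = 29.875.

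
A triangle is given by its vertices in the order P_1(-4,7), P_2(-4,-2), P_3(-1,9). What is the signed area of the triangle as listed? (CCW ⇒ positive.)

Σ = (36) + (-38) + (29) = 27
Signed area = Σ/2 = 13.5 (positive ⇒ counter-clockwise traversal).

13.5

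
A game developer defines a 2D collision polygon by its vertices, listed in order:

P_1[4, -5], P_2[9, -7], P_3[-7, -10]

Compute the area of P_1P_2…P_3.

Apply the shoelace formula: 2A = Σ (x_i·y_{i+1} − x_{i+1}·y_i), indices taken mod 3.
Cross-terms: 17, -139, 75  ⇒  Σ = -47
Area = |Σ|/2 = 23.5.

23.5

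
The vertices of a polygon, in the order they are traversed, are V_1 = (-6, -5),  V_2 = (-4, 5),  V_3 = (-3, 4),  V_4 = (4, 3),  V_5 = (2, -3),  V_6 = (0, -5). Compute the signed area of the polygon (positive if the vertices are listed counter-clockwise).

-67

Σ = (-50) + (-1) + (-25) + (-18) + (-10) + (-30) = -134
Signed area = Σ/2 = -67 (negative ⇒ clockwise traversal).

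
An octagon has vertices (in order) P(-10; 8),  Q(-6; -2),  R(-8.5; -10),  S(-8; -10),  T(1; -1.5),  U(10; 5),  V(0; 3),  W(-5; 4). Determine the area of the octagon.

Apply Gauss's area formula: 2A = Σ (x_i·y_{i+1} − x_{i+1}·y_i), indices taken mod 8.
Σ = (68) + (43) + (5) + (22) + (20) + (30) + (15) + (0) = 203
Area = |Σ|/2 = 101.5.

101.5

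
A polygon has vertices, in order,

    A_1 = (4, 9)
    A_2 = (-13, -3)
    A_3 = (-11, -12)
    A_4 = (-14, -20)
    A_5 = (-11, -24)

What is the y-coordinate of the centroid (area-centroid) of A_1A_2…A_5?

Apply the surveyor's formula. First the cross-terms c_i = x_i·y_{i+1} − x_{i+1}·y_i:
  105, 123, 52, 116, -3  ⇒  2A = 393, A = 196.5.
Then Σ (y_i + y_{i+1})·c_i = -7938, so ȳ = -7938 / (6·196.5) = -882/131.

-882/131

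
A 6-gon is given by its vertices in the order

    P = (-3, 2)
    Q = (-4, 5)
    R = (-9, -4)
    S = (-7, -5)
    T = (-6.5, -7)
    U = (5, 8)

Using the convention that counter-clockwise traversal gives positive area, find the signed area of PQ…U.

52.25

Apply the shoelace (surveyor's) formula: 2A = Σ (x_i·y_{i+1} − x_{i+1}·y_i), indices taken mod 6.
Σ = (-7) + (61) + (17) + (16.5) + (-17) + (34) = 104.5
Signed area = Σ/2 = 52.25 (positive ⇒ counter-clockwise traversal).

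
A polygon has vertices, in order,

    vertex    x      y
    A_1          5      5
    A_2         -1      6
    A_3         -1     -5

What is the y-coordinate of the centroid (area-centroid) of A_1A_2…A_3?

Apply the shoelace (surveyor's) formula. First the cross-terms c_i = x_i·y_{i+1} − x_{i+1}·y_i:
  35, 11, 20  ⇒  2A = 66, A = 33.
Then Σ (y_i + y_{i+1})·c_i = 396, so ȳ = 396 / (6·33) = 2.

2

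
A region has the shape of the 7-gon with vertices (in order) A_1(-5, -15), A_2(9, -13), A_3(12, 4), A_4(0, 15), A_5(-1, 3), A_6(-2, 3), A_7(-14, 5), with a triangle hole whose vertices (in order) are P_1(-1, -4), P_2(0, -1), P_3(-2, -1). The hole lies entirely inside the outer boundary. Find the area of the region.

Outer boundary:
Apply Gauss's area formula: 2A = Σ (x_i·y_{i+1} − x_{i+1}·y_i), indices taken mod 7.
Σ = (200) + (192) + (180) + (15) + (3) + (32) + (235) = 857
Area = |Σ|/2 = 428.5.
Hole:
Apply the shoelace (surveyor's) formula: 2A = Σ (x_i·y_{i+1} − x_{i+1}·y_i), indices taken mod 3.
Σ = (1) + (-2) + (7) = 6
Area = |Σ|/2 = 3.
Net area = 428.5 − 3 = 425.5.

425.5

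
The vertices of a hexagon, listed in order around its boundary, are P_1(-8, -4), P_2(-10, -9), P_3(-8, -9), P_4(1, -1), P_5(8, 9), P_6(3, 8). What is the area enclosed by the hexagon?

86.5

Apply the shoelace (surveyor's) formula: 2A = Σ (x_i·y_{i+1} − x_{i+1}·y_i), indices taken mod 6.
P_1→P_2: (-8)(-9) − (-10)(-4) = 32
P_2→P_3: (-10)(-9) − (-8)(-9) = 18
P_3→P_4: (-8)(-1) − (1)(-9) = 17
P_4→P_5: (1)(9) − (8)(-1) = 17
P_5→P_6: (8)(8) − (3)(9) = 37
P_6→P_1: (3)(-4) − (-8)(8) = 52
Σ = 173
Area = |Σ|/2 = 86.5.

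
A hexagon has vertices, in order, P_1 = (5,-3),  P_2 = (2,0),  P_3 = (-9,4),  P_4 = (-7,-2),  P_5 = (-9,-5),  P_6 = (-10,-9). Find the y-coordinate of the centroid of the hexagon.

-449/183

Apply the surveyor's formula. First the cross-terms c_i = x_i·y_{i+1} − x_{i+1}·y_i:
  6, 8, 46, 17, 31, 75  ⇒  2A = 183, A = 91.5.
Then Σ (y_i + y_{i+1})·c_i = -1347, so ȳ = -1347 / (6·91.5) = -449/183.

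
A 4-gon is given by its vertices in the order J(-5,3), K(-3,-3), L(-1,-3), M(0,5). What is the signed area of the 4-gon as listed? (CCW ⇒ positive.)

25

Apply the shoelace (surveyor's) formula: 2A = Σ (x_i·y_{i+1} − x_{i+1}·y_i), indices taken mod 4.
Cross-terms: 24, 6, -5, 25  ⇒  Σ = 50
Signed area = Σ/2 = 25 (positive ⇒ counter-clockwise traversal).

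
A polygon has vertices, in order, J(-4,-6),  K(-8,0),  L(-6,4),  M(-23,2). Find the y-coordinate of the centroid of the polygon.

Apply the shoelace (surveyor's) formula. First the cross-terms c_i = x_i·y_{i+1} − x_{i+1}·y_i:
  -48, -32, 80, 146  ⇒  2A = 146, A = 73.
Then Σ (y_i + y_{i+1})·c_i = 56, so ȳ = 56 / (6·73) = 28/219.

28/219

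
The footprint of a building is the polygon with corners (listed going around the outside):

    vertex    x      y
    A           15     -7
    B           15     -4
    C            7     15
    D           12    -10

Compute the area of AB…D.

57

Apply the surveyor's formula: 2A = Σ (x_i·y_{i+1} − x_{i+1}·y_i), indices taken mod 4.
A→B: (15)(-4) − (15)(-7) = 45
B→C: (15)(15) − (7)(-4) = 253
C→D: (7)(-10) − (12)(15) = -250
D→A: (12)(-7) − (15)(-10) = 66
Σ = 114
Area = |Σ|/2 = 57.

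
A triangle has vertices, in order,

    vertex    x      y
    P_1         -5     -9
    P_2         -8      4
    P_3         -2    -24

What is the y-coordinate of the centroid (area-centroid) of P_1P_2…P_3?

Apply Gauss's area formula. First the cross-terms c_i = x_i·y_{i+1} − x_{i+1}·y_i:
  -92, 200, -102  ⇒  2A = 6, A = 3.
Then Σ (y_i + y_{i+1})·c_i = -174, so ȳ = -174 / (6·3) = -29/3.

-29/3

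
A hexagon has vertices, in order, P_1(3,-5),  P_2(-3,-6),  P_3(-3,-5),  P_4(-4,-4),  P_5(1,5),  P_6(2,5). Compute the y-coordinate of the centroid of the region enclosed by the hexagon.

-67/45

Apply the shoelace formula. First the cross-terms c_i = x_i·y_{i+1} − x_{i+1}·y_i:
  -33, -3, -8, -16, -5, -25  ⇒  2A = -90, A = -45.
Then Σ (y_i + y_{i+1})·c_i = 402, so ȳ = 402 / (6·(-45)) = -67/45.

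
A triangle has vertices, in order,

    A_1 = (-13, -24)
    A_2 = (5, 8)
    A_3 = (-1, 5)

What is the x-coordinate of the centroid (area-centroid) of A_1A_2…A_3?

-3

Apply Gauss's area formula. First the cross-terms c_i = x_i·y_{i+1} − x_{i+1}·y_i:
  16, 33, 89  ⇒  2A = 138, A = 69.
Then Σ (x_i + x_{i+1})·c_i = -1242, so x̄ = -1242 / (6·69) = -3.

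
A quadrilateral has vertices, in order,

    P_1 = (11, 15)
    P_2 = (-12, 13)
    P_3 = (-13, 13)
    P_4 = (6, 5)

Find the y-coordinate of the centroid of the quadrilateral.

1877/171

Apply Gauss's area formula. First the cross-terms c_i = x_i·y_{i+1} − x_{i+1}·y_i:
  323, 13, -143, 35  ⇒  2A = 228, A = 114.
Then Σ (y_i + y_{i+1})·c_i = 7508, so ȳ = 7508 / (6·114) = 1877/171.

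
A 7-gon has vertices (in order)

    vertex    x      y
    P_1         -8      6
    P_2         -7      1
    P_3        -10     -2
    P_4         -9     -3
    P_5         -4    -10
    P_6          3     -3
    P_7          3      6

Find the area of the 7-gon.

141.5

Apply the shoelace (surveyor's) formula: 2A = Σ (x_i·y_{i+1} − x_{i+1}·y_i), indices taken mod 7.
Cross-terms: 34, 24, 12, 78, 42, 27, 66  ⇒  Σ = 283
Area = |Σ|/2 = 141.5.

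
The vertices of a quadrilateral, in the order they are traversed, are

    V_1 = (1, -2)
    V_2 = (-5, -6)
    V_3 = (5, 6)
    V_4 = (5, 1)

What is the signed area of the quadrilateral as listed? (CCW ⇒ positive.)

Apply the shoelace (surveyor's) formula: 2A = Σ (x_i·y_{i+1} − x_{i+1}·y_i), indices taken mod 4.
Σ = (-16) + (0) + (-25) + (-11) = -52
Signed area = Σ/2 = -26 (negative ⇒ clockwise traversal).

-26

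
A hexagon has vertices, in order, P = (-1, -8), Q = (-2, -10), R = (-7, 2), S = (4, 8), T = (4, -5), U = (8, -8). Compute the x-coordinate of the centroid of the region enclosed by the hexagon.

Apply the shoelace formula. First the cross-terms c_i = x_i·y_{i+1} − x_{i+1}·y_i:
  -6, -74, -64, -52, 8, -72  ⇒  2A = -260, A = -130.
Then Σ (x_i + x_{i+1})·c_i = 52, so x̄ = 52 / (6·(-130)) = -1/15.

-1/15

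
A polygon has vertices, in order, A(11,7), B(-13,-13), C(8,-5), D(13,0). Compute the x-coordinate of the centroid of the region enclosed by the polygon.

24/7

Apply Gauss's area formula. First the cross-terms c_i = x_i·y_{i+1} − x_{i+1}·y_i:
  -52, 169, 65, 91  ⇒  2A = 273, A = 136.5.
Then Σ (x_i + x_{i+1})·c_i = 2808, so x̄ = 2808 / (6·136.5) = 24/7.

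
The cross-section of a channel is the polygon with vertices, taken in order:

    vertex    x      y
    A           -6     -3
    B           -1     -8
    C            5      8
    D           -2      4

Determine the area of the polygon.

71.5

Σ = (45) + (32) + (36) + (30) = 143
Area = |Σ|/2 = 71.5.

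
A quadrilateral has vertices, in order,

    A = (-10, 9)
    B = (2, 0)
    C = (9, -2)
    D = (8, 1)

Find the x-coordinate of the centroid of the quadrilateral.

Apply the shoelace (surveyor's) formula. First the cross-terms c_i = x_i·y_{i+1} − x_{i+1}·y_i:
  -18, -4, 25, 82  ⇒  2A = 85, A = 42.5.
Then Σ (x_i + x_{i+1})·c_i = 361, so x̄ = 361 / (6·42.5) = 361/255.

361/255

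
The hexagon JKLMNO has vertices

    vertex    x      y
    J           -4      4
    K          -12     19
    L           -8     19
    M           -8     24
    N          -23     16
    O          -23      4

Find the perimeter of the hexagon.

74

|JK| = √((-8)² + (15)²) = √289 = 17
|KL| = √((4)² + (0)²) = √16 = 4
|LM| = √((0)² + (5)²) = √25 = 5
|MN| = √((-15)² + (-8)²) = √289 = 17
|NO| = √((0)² + (-12)²) = √144 = 12
|OJ| = √((19)² + (0)²) = √361 = 19
Perimeter = 17 + 4 + 5 + 17 + 12 + 19 = 74.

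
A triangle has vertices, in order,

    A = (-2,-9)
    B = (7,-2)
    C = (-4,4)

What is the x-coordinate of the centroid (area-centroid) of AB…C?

Apply the surveyor's formula. First the cross-terms c_i = x_i·y_{i+1} − x_{i+1}·y_i:
  67, 20, 44  ⇒  2A = 131, A = 65.5.
Then Σ (x_i + x_{i+1})·c_i = 131, so x̄ = 131 / (6·65.5) = 1/3.

1/3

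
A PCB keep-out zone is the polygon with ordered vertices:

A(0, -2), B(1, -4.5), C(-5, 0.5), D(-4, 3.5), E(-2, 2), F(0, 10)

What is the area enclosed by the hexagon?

28.25

Σ = (2) + (-22) + (-15.5) + (-1) + (-20) + (0) = -56.5
Area = |Σ|/2 = 28.25.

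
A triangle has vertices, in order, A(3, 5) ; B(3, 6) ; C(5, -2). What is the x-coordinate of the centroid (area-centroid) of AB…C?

Apply the shoelace (surveyor's) formula. First the cross-terms c_i = x_i·y_{i+1} − x_{i+1}·y_i:
  3, -36, 31  ⇒  2A = -2, A = -1.
Then Σ (x_i + x_{i+1})·c_i = -22, so x̄ = -22 / (6·(-1)) = 11/3.

11/3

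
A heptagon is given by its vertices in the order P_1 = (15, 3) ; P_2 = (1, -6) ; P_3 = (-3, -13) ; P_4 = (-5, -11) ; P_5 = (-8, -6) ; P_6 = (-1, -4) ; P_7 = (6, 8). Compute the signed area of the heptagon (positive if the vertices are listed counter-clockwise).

-137

Cross-terms: -93, -31, -32, -58, 26, 16, -102  ⇒  Σ = -274
Signed area = Σ/2 = -137 (negative ⇒ clockwise traversal).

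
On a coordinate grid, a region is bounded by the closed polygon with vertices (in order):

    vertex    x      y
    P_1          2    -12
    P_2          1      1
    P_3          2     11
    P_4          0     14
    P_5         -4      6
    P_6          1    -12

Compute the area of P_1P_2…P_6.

80.5

Apply the shoelace formula: 2A = Σ (x_i·y_{i+1} − x_{i+1}·y_i), indices taken mod 6.
Σ = (14) + (9) + (28) + (56) + (42) + (12) = 161
Area = |Σ|/2 = 80.5.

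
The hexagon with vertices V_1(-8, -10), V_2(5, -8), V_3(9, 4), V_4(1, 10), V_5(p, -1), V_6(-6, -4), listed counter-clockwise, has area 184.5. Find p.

-4

The doubled signed area Σ (x_i y_{i+1} − x_{i+1} y_i) is linear in p.
With p=0 it equals 313; the coefficient of p is -14 (from the two edges through V_5).
So -14·p + 313 = 2·184.5 = 369 ⇒ p = -4.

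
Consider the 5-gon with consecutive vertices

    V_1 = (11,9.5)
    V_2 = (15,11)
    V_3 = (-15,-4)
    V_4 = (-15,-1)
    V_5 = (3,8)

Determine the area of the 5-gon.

69

Apply Gauss's area formula: 2A = Σ (x_i·y_{i+1} − x_{i+1}·y_i), indices taken mod 5.
V_1→V_2: (11)(11) − (15)(9.5) = -21.5
V_2→V_3: (15)(-4) − (-15)(11) = 105
V_3→V_4: (-15)(-1) − (-15)(-4) = -45
V_4→V_5: (-15)(8) − (3)(-1) = -117
V_5→V_1: (3)(9.5) − (11)(8) = -59.5
Σ = -138
Area = |Σ|/2 = 69.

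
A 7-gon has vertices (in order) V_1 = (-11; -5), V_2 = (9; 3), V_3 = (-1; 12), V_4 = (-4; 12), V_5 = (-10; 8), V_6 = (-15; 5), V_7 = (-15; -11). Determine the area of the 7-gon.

Σ = (12) + (111) + (36) + (88) + (70) + (240) + (-46) = 511
Area = |Σ|/2 = 255.5.

255.5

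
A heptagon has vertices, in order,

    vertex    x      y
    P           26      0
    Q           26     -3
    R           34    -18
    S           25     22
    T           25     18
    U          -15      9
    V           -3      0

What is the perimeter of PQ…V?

|PQ| = √((0)² + (-3)²) = √9 = 3
|QR| = √((8)² + (-15)²) = √289 = 17
|RS| = √((-9)² + (40)²) = √1681 = 41
|ST| = √((0)² + (-4)²) = √16 = 4
|TU| = √((-40)² + (-9)²) = √1681 = 41
|UV| = √((12)² + (-9)²) = √225 = 15
|VP| = √((29)² + (0)²) = √841 = 29
Perimeter = 3 + 17 + 41 + 4 + 41 + 15 + 29 = 150.

150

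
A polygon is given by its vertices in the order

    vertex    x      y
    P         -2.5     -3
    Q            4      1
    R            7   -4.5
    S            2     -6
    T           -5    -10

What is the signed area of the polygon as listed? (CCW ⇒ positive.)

Σ = (9.5) + (-25) + (-33) + (-50) + (-10) = -108.5
Signed area = Σ/2 = -54.25 (negative ⇒ clockwise traversal).

-54.25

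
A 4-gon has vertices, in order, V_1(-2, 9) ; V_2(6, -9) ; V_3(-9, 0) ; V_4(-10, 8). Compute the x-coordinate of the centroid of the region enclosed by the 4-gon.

-785/263

Apply the shoelace (surveyor's) formula. First the cross-terms c_i = x_i·y_{i+1} − x_{i+1}·y_i:
  -36, -81, -72, -74  ⇒  2A = -263, A = -131.5.
Then Σ (x_i + x_{i+1})·c_i = 2355, so x̄ = 2355 / (6·(-131.5)) = -785/263.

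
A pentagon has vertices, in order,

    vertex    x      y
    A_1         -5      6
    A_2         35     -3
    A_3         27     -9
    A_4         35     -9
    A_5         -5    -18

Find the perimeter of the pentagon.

|A_1A_2| = √((40)² + (-9)²) = √1681 = 41
|A_2A_3| = √((-8)² + (-6)²) = √100 = 10
|A_3A_4| = √((8)² + (0)²) = √64 = 8
|A_4A_5| = √((-40)² + (-9)²) = √1681 = 41
|A_5A_1| = √((0)² + (24)²) = √576 = 24
Perimeter = 41 + 10 + 8 + 41 + 24 = 124.

124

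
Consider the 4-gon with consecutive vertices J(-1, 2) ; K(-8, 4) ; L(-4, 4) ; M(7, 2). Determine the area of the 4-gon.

Σ = (12) + (-16) + (-36) + (16) = -24
Area = |Σ|/2 = 12.

12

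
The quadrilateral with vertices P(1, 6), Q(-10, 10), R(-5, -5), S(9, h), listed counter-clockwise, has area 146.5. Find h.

The doubled signed area Σ (x_i y_{i+1} − x_{i+1} y_i) is linear in h.
With h=0 it equals 269; the coefficient of h is -6 (from the two edges through S).
So -6·h + 269 = 2·146.5 = 293 ⇒ h = -4.

-4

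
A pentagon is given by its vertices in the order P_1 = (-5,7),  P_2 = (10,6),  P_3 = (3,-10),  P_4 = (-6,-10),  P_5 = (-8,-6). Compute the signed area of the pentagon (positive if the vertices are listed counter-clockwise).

Apply Gauss's area formula: 2A = Σ (x_i·y_{i+1} − x_{i+1}·y_i), indices taken mod 5.
Σ = (-100) + (-118) + (-90) + (-44) + (-86) = -438
Signed area = Σ/2 = -219 (negative ⇒ clockwise traversal).

-219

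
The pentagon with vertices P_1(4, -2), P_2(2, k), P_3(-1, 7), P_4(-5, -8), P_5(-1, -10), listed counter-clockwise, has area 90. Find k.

7

Write out the shoelace sum; only the two edges meeting at P_2 involve k:
2·Area = [(4·k − 2·(-2)) + (2·7 − (-1)·k)] + 127
       = 5·k + 145 = 180
⇒ k = 7.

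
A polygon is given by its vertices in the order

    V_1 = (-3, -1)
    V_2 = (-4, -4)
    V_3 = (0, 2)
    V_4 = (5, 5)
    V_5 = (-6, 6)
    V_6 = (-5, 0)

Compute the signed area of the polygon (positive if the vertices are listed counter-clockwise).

42.5

Apply Gauss's area formula: 2A = Σ (x_i·y_{i+1} − x_{i+1}·y_i), indices taken mod 6.
Cross-terms: 8, -8, -10, 60, 30, 5  ⇒  Σ = 85
Signed area = Σ/2 = 42.5 (positive ⇒ counter-clockwise traversal).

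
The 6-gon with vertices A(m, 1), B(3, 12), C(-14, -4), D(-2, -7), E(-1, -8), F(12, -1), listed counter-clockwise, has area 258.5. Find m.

12

Write out the shoelace sum; only the two edges meeting at A involve m:
2·Area = [(12·1 − m·(-1)) + (m·12 − 3·1)] + 352
       = 13·m + 361 = 517
⇒ m = 12.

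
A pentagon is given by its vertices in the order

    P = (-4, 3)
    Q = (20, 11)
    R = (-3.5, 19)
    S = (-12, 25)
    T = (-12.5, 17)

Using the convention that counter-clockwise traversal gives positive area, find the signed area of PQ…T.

297

Apply Gauss's area formula: 2A = Σ (x_i·y_{i+1} − x_{i+1}·y_i), indices taken mod 5.
Σ = (-104) + (418.5) + (140.5) + (108.5) + (30.5) = 594
Signed area = Σ/2 = 297 (positive ⇒ counter-clockwise traversal).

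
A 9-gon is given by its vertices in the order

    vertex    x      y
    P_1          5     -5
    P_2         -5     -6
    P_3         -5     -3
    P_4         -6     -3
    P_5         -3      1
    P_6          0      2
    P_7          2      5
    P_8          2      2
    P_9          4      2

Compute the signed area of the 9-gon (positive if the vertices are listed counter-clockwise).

Apply the shoelace formula: 2A = Σ (x_i·y_{i+1} − x_{i+1}·y_i), indices taken mod 9.
Σ = (-55) + (-15) + (-3) + (-15) + (-6) + (-4) + (-6) + (-4) + (-30) = -138
Signed area = Σ/2 = -69 (negative ⇒ clockwise traversal).

-69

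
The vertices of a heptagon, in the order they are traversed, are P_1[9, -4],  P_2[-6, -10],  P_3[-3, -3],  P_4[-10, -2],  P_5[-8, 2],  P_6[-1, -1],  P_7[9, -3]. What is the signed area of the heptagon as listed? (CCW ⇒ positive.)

-86.5

Σ = (-114) + (-12) + (-24) + (-36) + (10) + (12) + (-9) = -173
Signed area = Σ/2 = -86.5 (negative ⇒ clockwise traversal).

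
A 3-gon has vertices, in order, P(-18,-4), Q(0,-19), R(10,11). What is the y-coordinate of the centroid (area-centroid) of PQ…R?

-4

Apply the surveyor's formula. First the cross-terms c_i = x_i·y_{i+1} − x_{i+1}·y_i:
  342, 190, 158  ⇒  2A = 690, A = 345.
Then Σ (y_i + y_{i+1})·c_i = -8280, so ȳ = -8280 / (6·345) = -4.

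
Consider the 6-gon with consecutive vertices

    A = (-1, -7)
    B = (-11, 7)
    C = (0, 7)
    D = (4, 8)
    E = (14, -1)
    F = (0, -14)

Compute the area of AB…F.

257.5

Apply the shoelace (surveyor's) formula: 2A = Σ (x_i·y_{i+1} − x_{i+1}·y_i), indices taken mod 6.
Σ = (-84) + (-77) + (-28) + (-116) + (-196) + (-14) = -515
Area = |Σ|/2 = 257.5.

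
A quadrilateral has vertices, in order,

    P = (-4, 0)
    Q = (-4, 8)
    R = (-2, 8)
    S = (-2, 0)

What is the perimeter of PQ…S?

|PQ| = √((0)² + (8)²) = √64 = 8
|QR| = √((2)² + (0)²) = √4 = 2
|RS| = √((0)² + (-8)²) = √64 = 8
|SP| = √((-2)² + (0)²) = √4 = 2
Perimeter = 8 + 2 + 8 + 2 = 20.

20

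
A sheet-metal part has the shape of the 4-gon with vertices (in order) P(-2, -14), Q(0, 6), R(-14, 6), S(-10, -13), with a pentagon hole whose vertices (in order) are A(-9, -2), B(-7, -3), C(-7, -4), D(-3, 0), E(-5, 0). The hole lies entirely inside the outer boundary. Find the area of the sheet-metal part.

205

Outer boundary:
Σ = (-12) + (84) + (242) + (114) = 428
Area = |Σ|/2 = 214.
Hole:
A→B: (-9)(-3) − (-7)(-2) = 13
B→C: (-7)(-4) − (-7)(-3) = 7
C→D: (-7)(0) − (-3)(-4) = -12
D→E: (-3)(0) − (-5)(0) = 0
E→A: (-5)(-2) − (-9)(0) = 10
Σ = 18
Area = |Σ|/2 = 9.
Net area = 214 − 9 = 205.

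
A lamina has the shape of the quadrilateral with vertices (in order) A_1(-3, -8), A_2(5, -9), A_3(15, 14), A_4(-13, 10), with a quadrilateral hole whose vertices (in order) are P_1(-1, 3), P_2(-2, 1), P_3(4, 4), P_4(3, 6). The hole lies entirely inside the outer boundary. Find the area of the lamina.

359

Outer boundary:
Σ = (67) + (205) + (332) + (134) = 738
Area = |Σ|/2 = 369.
Hole:
Cross-terms: 5, -12, 12, 15  ⇒  Σ = 20
Area = |Σ|/2 = 10.
Net area = 369 − 10 = 359.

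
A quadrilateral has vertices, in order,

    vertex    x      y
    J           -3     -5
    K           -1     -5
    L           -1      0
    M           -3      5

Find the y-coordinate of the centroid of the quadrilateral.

Apply the shoelace (surveyor's) formula. First the cross-terms c_i = x_i·y_{i+1} − x_{i+1}·y_i:
  10, -5, -5, 30  ⇒  2A = 30, A = 15.
Then Σ (y_i + y_{i+1})·c_i = -100, so ȳ = -100 / (6·15) = -10/9.

-10/9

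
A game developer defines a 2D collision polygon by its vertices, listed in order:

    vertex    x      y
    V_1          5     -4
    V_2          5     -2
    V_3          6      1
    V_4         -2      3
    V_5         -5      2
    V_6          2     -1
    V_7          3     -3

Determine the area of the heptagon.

29.5

Apply the shoelace (surveyor's) formula: 2A = Σ (x_i·y_{i+1} − x_{i+1}·y_i), indices taken mod 7.
V_1→V_2: (5)(-2) − (5)(-4) = 10
V_2→V_3: (5)(1) − (6)(-2) = 17
V_3→V_4: (6)(3) − (-2)(1) = 20
V_4→V_5: (-2)(2) − (-5)(3) = 11
V_5→V_6: (-5)(-1) − (2)(2) = 1
V_6→V_7: (2)(-3) − (3)(-1) = -3
V_7→V_1: (3)(-4) − (5)(-3) = 3
Σ = 59
Area = |Σ|/2 = 29.5.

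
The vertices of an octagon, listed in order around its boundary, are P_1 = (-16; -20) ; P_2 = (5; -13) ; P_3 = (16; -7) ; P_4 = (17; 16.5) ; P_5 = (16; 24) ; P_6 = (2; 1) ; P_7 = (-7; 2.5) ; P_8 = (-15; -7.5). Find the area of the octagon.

Apply the surveyor's formula: 2A = Σ (x_i·y_{i+1} − x_{i+1}·y_i), indices taken mod 8.
Σ = (308) + (173) + (383) + (144) + (-32) + (12) + (90) + (180) = 1258
Area = |Σ|/2 = 629.

629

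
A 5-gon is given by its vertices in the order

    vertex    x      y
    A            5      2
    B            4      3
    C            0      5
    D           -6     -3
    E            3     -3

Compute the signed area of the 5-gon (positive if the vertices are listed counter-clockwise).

52.5

Apply Gauss's area formula: 2A = Σ (x_i·y_{i+1} − x_{i+1}·y_i), indices taken mod 5.
Σ = (7) + (20) + (30) + (27) + (21) = 105
Signed area = Σ/2 = 52.5 (positive ⇒ counter-clockwise traversal).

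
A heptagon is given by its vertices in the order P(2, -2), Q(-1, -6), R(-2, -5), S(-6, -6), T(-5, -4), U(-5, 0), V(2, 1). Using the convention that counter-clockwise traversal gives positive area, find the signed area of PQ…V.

Σ = (-14) + (-7) + (-18) + (-6) + (-20) + (-5) + (-6) = -76
Signed area = Σ/2 = -38 (negative ⇒ clockwise traversal).

-38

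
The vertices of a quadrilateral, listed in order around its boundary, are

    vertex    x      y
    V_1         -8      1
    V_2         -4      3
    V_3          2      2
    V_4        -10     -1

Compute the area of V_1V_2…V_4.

17

Σ = (-20) + (-14) + (18) + (-18) = -34
Area = |Σ|/2 = 17.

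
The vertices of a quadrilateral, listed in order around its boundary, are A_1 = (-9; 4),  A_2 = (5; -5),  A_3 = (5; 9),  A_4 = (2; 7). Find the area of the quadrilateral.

91.5

Apply the shoelace formula: 2A = Σ (x_i·y_{i+1} − x_{i+1}·y_i), indices taken mod 4.
A_1→A_2: (-9)(-5) − (5)(4) = 25
A_2→A_3: (5)(9) − (5)(-5) = 70
A_3→A_4: (5)(7) − (2)(9) = 17
A_4→A_1: (2)(4) − (-9)(7) = 71
Σ = 183
Area = |Σ|/2 = 91.5.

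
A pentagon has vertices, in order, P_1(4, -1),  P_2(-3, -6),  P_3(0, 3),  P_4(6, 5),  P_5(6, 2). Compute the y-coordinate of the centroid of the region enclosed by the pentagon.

34/129

Apply Gauss's area formula. First the cross-terms c_i = x_i·y_{i+1} − x_{i+1}·y_i:
  -27, -9, -18, -18, -14  ⇒  2A = -86, A = -43.
Then Σ (y_i + y_{i+1})·c_i = -68, so ȳ = -68 / (6·(-43)) = 34/129.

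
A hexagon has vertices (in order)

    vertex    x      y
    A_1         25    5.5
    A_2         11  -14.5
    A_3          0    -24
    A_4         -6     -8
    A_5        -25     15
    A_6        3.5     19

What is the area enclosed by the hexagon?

Apply the surveyor's formula: 2A = Σ (x_i·y_{i+1} − x_{i+1}·y_i), indices taken mod 6.
Σ = (-423) + (-264) + (-144) + (-290) + (-527.5) + (-455.75) = -2104.25
Area = |Σ|/2 = 1052.125.

1052.125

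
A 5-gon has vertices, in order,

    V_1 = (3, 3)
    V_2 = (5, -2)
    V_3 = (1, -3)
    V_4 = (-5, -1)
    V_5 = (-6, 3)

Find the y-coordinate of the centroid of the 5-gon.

16/49

Apply the surveyor's formula. First the cross-terms c_i = x_i·y_{i+1} − x_{i+1}·y_i:
  -21, -13, -16, -21, -27  ⇒  2A = -98, A = -49.
Then Σ (y_i + y_{i+1})·c_i = -96, so ȳ = -96 / (6·(-49)) = 16/49.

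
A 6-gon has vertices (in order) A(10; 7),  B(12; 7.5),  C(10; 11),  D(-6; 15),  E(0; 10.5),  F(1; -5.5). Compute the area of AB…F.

126.25

Σ = (-9) + (57) + (216) + (-63) + (-10.5) + (62) = 252.5
Area = |Σ|/2 = 126.25.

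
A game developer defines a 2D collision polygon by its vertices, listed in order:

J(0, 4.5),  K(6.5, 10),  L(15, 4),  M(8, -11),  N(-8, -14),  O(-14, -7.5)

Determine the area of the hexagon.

374.625

Cross-terms: -29.25, -124, -197, -200, -136, -63  ⇒  Σ = -749.25
Area = |Σ|/2 = 374.625.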